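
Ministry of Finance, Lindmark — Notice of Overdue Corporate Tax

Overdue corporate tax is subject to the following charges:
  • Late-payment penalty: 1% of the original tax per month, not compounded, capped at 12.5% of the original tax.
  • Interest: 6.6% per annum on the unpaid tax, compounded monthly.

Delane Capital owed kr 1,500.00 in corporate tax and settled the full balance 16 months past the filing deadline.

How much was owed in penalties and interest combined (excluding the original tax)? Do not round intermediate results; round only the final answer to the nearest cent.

Penalty (uncapped): 16 × 1% × kr 1,500.00 = kr 240.00; cap = 12.5% × kr 1,500.00 = kr 187.50 → penalty = kr 187.50
Interest (6.6%/yr ÷ 12 = 0.55%/month): kr 1,500.00 × ((1 + 0.0055)^16 − 1) = kr 137.5873…
Penalties + interest = kr 187.5000 + kr 137.5873… = kr 325.09

kr 325.09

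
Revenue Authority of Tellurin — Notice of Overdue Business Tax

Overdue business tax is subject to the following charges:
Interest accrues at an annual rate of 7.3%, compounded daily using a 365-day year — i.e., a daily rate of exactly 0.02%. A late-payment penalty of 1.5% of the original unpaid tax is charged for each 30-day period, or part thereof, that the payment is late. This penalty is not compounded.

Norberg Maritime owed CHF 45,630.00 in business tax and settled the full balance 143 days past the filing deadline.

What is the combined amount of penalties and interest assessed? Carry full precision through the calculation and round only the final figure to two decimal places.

Penalty periods: ⌈143/30⌉ = 5; penalty = 5 × 1.5% × CHF 45,630.00 = CHF 3,422.25
Interest: CHF 45,630.00 × ((1 + 0.0002)^143 − 1) = CHF 45,630.00 × 0.02900996… = CHF 1,323.7247…
Penalties + interest = CHF 3,422.2500 + CHF 1,323.7247… = CHF 4,745.97

CHF 4,745.97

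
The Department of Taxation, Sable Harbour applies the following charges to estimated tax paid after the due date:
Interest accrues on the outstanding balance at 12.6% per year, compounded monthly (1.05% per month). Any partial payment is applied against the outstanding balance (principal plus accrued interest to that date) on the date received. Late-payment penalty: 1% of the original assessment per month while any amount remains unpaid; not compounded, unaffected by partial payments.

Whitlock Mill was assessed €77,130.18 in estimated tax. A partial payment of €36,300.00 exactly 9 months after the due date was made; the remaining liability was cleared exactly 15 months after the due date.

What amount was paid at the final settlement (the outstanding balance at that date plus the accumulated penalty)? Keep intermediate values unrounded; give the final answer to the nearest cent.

€63,134.75

Balance at month 9: €77,130.1800 × (1 + 0.0105)^9 = €84,732.7312…
After €36,300.00 payment: €84,732.7312… − €36,300.00 = €48,432.7312…
Balance at month 15: €48,432.7312… × (1 + 0.0105)^6 = €51,565.2192…
Penalty: 15 × 1% × €77,130.18 = €11,569.53…
Final settlement = outstanding balance + penalty = €51,565.2192… + €11,569.53… = €63,134.75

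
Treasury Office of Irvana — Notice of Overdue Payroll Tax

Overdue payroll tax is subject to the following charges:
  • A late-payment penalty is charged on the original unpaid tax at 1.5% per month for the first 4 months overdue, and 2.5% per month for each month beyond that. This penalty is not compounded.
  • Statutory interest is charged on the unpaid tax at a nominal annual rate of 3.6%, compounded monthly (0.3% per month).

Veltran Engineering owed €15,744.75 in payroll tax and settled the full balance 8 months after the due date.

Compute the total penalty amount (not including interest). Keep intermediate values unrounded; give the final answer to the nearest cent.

€2,519.16

Penalty, months 1–4: 4 × 1.5% × €15,744.75 = €944.69…
Penalty, months 5–8: 4 × 2.5% × €15,744.75 = €1,574.48…
Total penalty = €944.69… + €1,574.48… = €2,519.16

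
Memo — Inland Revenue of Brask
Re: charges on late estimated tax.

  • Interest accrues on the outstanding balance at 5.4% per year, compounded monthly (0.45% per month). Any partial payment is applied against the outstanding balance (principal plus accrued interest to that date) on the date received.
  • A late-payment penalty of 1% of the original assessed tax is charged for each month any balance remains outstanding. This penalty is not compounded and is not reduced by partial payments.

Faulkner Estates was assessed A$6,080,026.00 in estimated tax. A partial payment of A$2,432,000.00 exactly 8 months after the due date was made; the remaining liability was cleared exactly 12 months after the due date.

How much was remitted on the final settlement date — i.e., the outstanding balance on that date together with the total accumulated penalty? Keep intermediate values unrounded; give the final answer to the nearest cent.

A$4,670,127.24

Balance at month 8: A$6,080,026.0000 × (1 + 0.0045)^8 = A$6,302,385.5123…
After A$2,432,000.00 payment: A$6,302,385.5123… − A$2,432,000.00 = A$3,870,385.5123…
Balance at month 12: A$3,870,385.5123… × (1 + 0.0045)^4 = A$3,940,524.1157…
Penalty: 12 × 1% × A$6,080,026.00 = A$729,603.12
Final settlement = outstanding balance + penalty = A$3,940,524.1157… + A$729,603.12 = A$4,670,127.24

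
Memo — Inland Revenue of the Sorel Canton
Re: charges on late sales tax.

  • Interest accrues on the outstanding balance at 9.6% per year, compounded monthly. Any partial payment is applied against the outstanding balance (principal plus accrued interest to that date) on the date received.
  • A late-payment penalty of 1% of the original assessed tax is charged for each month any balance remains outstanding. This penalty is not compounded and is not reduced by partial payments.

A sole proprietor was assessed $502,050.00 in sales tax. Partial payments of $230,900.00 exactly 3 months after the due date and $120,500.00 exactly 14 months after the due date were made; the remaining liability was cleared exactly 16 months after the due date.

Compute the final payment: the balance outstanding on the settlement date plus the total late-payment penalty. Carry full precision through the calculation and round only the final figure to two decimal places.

$272,107.45

Monthly rate = 9.6% ÷ 12 = 0.8%
Balance at month 3: $502,050.0000 × (1 + 0.008)^3 = $514,195.8506…
After $230,900.00 payment: $514,195.8506… − $230,900.00 = $283,295.8506…
Balance at month 14: $283,295.8506… × (1 + 0.008)^11 = $309,247.4070…
After $120,500.00 payment: $309,247.4070… − $120,500.00 = $188,747.4070…
Balance at month 16: $188,747.4070… × (1 + 0.008)^2 = $191,779.4453…
Penalty: 16 × 1% × $502,050.00 = $80,328.00
Final settlement = outstanding balance + penalty = $191,779.4453… + $80,328.00 = $272,107.45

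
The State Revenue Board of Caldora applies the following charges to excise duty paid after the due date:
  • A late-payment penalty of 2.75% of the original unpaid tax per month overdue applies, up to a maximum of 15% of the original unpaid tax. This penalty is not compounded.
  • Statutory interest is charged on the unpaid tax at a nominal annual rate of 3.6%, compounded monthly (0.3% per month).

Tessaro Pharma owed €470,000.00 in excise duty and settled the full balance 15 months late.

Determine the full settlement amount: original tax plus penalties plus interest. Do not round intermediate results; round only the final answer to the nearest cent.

Penalty (uncapped): 15 × 2.75% × €470,000.00 = €193,875.00; cap = 15% × €470,000.00 = €70,500.00 → penalty = €70,500.00
Interest: €470,000.00 × ((1 + 0.003)^15 − 1) = €470,000.00 × 0.0459574… = €21,599.9763…
Total = €470,000.00 + €70,500.0000 + €21,599.9763… = €562,099.98

€562,099.98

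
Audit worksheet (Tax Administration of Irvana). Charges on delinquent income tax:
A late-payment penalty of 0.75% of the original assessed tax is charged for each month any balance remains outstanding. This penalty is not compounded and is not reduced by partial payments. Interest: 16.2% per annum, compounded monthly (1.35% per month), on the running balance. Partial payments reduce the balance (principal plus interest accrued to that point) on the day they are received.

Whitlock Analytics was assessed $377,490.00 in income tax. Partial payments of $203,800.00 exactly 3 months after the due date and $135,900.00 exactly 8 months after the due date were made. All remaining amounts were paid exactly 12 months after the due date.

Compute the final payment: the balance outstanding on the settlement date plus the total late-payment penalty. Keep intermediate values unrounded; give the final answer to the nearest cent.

Balance at month 3: $377,490.0000 × (1 + 0.0135)^3 = $392,985.6664…
After $203,800.00 payment: $392,985.6664… − $203,800.00 = $189,185.6664…
Balance at month 8: $189,185.6664… × (1 + 0.0135)^5 = $202,305.1760…
After $135,900.00 payment: $202,305.1760… − $135,900.00 = $66,405.1760…
Balance at month 12: $66,405.1760… × (1 + 0.0135)^4 = $70,064.3253…
Penalty: 12 × 0.75% × $377,490.00 = $33,974.10
Final settlement = outstanding balance + penalty = $70,064.3253… + $33,974.10 = $104,038.43

$104,038.43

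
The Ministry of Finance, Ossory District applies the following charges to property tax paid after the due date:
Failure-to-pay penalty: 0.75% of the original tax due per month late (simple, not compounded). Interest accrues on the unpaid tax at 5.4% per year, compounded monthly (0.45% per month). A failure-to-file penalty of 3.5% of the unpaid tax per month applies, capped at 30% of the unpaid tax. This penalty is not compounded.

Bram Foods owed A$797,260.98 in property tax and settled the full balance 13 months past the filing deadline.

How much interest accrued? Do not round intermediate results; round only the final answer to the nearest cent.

A$47,920.05

Interest: A$797,260.98 × ((1 + 0.0045)^13 − 1) = A$797,260.98 × 0.0601059… = A$47,920.0547…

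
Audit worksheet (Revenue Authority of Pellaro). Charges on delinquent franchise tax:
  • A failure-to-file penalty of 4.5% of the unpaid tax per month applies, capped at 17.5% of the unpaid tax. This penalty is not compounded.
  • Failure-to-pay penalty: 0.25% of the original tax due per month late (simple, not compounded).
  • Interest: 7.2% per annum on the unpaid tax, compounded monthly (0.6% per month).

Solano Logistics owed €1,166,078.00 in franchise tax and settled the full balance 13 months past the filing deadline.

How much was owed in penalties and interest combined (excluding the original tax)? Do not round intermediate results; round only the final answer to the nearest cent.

Failure-to-file: 13 × 4.5% × €1,166,078.00 = €682,155.63, capped at 17.5% × €1,166,078.00 = €204,063.65
Failure-to-pay penalty = 0.25% × €1,166,078.00 × 13 mo = €37,897.54…
Interest: €1,166,078.00 × ((1 + 0.006)^13 − 1) = €1,166,078.00 × 0.0808707… = €94,301.5590…
Penalties + interest = €241,961.1850 + €94,301.5590… = €336,262.74

€336,262.74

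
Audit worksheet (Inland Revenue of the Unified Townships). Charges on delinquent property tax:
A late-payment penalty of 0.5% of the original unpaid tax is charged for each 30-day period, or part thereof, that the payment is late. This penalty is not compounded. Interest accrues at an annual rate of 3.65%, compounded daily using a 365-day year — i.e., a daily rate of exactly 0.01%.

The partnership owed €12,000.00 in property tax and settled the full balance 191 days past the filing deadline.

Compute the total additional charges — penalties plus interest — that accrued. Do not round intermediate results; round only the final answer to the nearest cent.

Penalty periods: ⌈191/30⌉ = 7; penalty = 7 × 0.5% × €12,000.00 = €420.00
Interest: €12,000.00 × ((1 + 0.0001)^191 − 1) = €12,000.00 × 0.01928260… = €231.3912…
Penalties + interest = €420.0000 + €231.3912… = €651.39

€651.39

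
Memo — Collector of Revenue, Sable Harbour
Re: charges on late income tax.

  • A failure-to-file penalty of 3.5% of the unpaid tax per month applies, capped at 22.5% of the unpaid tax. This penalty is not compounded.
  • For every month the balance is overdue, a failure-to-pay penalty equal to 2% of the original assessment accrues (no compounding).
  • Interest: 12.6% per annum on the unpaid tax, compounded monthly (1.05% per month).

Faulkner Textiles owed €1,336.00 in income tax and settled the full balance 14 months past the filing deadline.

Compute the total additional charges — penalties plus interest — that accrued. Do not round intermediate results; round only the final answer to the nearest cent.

Failure-to-file: 14 × 3.5% × €1,336.00 = €654.64, capped at 22.5% × €1,336.00 = €300.60
Failure-to-pay penalty: 14 × 2% × €1,336.00 = €374.08
Interest: €1,336.00 × ((1 + 0.0105)^14 − 1) = €1,336.00 × 0.1574666… = €210.3753…
Penalties + interest = €674.6800 + €210.3753… = €885.06

€885.06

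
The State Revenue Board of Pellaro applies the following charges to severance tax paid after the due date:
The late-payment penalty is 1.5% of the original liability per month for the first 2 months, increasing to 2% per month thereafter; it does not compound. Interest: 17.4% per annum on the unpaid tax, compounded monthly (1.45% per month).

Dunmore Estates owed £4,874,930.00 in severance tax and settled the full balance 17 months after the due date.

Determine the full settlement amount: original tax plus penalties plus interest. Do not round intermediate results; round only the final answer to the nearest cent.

Penalty, months 1–2: 2 × 1.5% × £4,874,930.00 = £146,247.90
Penalty, months 3–17: 15 × 2% × £4,874,930.00 = £1,462,479.00
Interest: £4,874,930.00 × ((1 + 0.0145)^17 − 1) = £4,874,930.00 × 0.2772764… = £1,351,702.8314…
Total = £4,874,930.00 + £1,608,726.9000 + £1,351,702.8314… = £7,835,359.73

£7,835,359.73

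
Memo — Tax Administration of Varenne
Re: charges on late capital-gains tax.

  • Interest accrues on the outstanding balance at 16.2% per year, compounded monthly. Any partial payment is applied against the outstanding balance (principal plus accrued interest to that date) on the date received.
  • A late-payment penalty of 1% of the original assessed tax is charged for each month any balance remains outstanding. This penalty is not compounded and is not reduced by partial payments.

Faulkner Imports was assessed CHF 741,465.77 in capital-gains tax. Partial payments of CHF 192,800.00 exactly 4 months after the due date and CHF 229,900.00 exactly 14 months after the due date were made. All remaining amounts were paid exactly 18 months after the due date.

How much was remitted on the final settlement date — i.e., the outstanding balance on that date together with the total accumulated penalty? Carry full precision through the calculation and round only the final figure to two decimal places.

CHF 602,163.66

Monthly rate = 16.2% ÷ 12 = 1.35%
Balance at month 4: CHF 741,465.7700 × (1 + 0.0135)^4 = CHF 782,323.0362…
After CHF 192,800.00 payment: CHF 782,323.0362… − CHF 192,800.00 = CHF 589,523.0362…
Balance at month 14: CHF 589,523.0362… × (1 + 0.0135)^10 = CHF 674,121.7050…
After CHF 229,900.00 payment: CHF 674,121.7050… − CHF 229,900.00 = CHF 444,221.7050…
Balance at month 18: CHF 444,221.7050… × (1 + 0.0135)^4 = CHF 468,699.8200…
Penalty: 18 × 1% × CHF 741,465.77 = CHF 133,463.84…
Final settlement = outstanding balance + penalty = CHF 468,699.8200… + CHF 133,463.84… = CHF 602,163.66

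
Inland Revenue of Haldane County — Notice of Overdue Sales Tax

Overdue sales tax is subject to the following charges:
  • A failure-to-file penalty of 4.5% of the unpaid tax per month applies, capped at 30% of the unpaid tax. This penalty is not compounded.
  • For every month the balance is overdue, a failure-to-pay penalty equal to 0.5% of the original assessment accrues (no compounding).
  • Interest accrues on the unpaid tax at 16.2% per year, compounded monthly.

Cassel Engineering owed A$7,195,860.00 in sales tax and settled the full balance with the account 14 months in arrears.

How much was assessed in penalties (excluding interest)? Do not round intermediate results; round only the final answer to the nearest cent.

Failure-to-file: 14 × 4.5% × A$7,195,860.00 = A$4,533,391.80, capped at 30% × A$7,195,860.00 = A$2,158,758.00
Failure-to-pay penalty: 14 × 0.5% × A$7,195,860.00 = A$503,710.20
Total penalty = A$2,158,758.00 + A$503,710.20 = A$2,662,468.20

A$2,662,468.20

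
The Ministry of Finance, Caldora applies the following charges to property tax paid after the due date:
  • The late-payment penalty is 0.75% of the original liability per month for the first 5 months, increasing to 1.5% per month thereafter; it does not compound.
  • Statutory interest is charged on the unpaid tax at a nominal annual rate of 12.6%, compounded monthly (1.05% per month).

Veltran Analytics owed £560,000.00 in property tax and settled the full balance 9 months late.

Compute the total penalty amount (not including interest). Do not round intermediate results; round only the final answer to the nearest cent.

£54,600.00

Penalty, months 1–5: 5 × 0.75% × £560,000.00 = £21,000.00
Penalty, months 6–9: 4 × 1.5% × £560,000.00 = £33,600.00
Total penalty = £21,000.00 + £33,600.00 = £54,600.00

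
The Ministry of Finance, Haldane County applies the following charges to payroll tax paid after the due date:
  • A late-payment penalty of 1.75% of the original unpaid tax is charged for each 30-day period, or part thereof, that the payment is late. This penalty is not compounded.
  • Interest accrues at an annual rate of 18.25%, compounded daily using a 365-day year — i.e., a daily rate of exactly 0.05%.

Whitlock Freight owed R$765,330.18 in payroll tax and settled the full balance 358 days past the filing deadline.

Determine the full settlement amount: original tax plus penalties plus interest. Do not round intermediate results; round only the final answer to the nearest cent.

Penalty periods: ⌈358/30⌉ = 12; penalty = 12 × 1.75% × R$765,330.18 = R$160,719.34…
Interest: R$765,330.18 × ((1 + 0.0005)^358 − 1) = R$765,330.18 × 0.19596724… = R$149,979.6440…
Total = R$765,330.18 + R$160,719.3378 + R$149,979.6440… = R$1,076,029.16

R$1,076,029.16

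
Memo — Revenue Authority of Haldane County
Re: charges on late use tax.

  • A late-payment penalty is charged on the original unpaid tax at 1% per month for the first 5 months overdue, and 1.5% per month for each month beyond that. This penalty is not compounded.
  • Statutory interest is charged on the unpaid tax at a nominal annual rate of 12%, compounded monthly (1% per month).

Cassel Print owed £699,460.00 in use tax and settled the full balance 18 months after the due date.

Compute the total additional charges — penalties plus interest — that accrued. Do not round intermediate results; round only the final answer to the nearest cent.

£308,565.01

Penalty, months 1–5: 5 × 1% × £699,460.00 = £34,973.00
Penalty, months 6–18: 13 × 1.5% × £699,460.00 = £136,394.70
Interest: £699,460.00 × ((1 + 0.01)^18 − 1) = £699,460.00 × 0.1961475… = £137,197.3133…
Penalties + interest = £171,367.7000 + £137,197.3133… = £308,565.01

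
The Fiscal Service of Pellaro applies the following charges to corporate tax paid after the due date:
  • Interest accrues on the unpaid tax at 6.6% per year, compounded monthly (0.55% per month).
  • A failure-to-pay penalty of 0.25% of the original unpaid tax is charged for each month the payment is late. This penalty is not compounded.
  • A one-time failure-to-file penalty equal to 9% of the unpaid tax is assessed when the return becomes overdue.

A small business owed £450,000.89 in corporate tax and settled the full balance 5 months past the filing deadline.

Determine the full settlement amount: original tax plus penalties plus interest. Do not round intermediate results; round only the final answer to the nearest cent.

Failure-to-file penalty: 9% × £450,000.89 = £40,500.08…
Failure-to-pay penalty = 0.25% × £450,000.89 × 5 mo = £5,625.01…
Interest: £450,000.89 × ((1 + 0.0055)^5 − 1) = £450,000.89 × 0.0278042… = £12,511.9005…
Total = £450,000.89 + £46,125.0912… + £12,511.9005… = £508,637.88

£508,637.88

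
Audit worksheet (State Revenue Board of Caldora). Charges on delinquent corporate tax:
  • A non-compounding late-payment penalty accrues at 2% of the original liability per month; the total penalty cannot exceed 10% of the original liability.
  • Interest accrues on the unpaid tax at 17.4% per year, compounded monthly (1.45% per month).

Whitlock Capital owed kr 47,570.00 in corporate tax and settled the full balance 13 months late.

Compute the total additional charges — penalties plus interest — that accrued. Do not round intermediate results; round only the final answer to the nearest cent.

Penalty (uncapped): 13 × 2% × kr 47,570.00 = kr 12,368.20; cap = 10% × kr 47,570.00 = kr 4,757.00 → penalty = kr 4,757.00
Interest: kr 47,570.00 × ((1 + 0.0145)^13 − 1) = kr 47,570.00 × 0.2058039… = kr 9,790.0894…
Penalties + interest = kr 4,757.0000 + kr 9,790.0894… = kr 14,547.09

kr 14,547.09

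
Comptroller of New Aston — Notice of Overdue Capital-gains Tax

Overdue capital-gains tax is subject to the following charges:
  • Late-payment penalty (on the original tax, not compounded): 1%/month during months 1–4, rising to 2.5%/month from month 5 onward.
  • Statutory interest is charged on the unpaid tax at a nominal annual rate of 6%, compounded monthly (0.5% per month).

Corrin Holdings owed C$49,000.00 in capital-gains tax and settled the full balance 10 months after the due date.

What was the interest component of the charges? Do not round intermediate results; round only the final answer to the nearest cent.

Interest: C$49,000.00 × ((1 + 0.005)^10 − 1) = C$49,000.00 × 0.0511401… = C$2,505.8665…

C$2,505.87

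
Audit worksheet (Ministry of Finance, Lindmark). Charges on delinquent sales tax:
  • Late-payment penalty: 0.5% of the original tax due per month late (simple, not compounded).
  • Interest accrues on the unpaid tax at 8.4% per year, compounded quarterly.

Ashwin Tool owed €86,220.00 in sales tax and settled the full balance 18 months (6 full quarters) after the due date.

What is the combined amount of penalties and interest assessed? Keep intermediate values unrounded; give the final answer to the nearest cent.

€19,210.09

Late-payment penalty: 18 × 0.5% × €86,220.00 = €7,759.80
Interest (8.4%/yr ÷ 4 = 2.1%/quarter): €86,220.00 × ((1 + 0.021)^6 − 1) = €11,450.2886…
Penalties + interest = €7,759.8000 + €11,450.2886… = €19,210.09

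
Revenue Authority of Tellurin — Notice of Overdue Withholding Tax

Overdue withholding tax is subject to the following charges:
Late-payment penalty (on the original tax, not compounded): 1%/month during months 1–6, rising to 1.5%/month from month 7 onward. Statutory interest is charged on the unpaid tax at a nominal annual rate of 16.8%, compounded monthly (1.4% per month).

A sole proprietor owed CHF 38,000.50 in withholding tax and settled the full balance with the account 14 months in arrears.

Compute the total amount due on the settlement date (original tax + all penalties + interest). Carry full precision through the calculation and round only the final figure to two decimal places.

Penalty, months 1–6: 6 × 1% × CHF 38,000.50 = CHF 2,280.03
Penalty, months 7–14: 8 × 1.5% × CHF 38,000.50 = CHF 4,560.06
Interest: CHF 38,000.50 × ((1 + 0.014)^14 − 1) = CHF 38,000.50 × 0.2148744… = CHF 8,165.3335…
Total = CHF 38,000.50 + CHF 6,840.0900 + CHF 8,165.3335… = CHF 53,005.92

CHF 53,005.92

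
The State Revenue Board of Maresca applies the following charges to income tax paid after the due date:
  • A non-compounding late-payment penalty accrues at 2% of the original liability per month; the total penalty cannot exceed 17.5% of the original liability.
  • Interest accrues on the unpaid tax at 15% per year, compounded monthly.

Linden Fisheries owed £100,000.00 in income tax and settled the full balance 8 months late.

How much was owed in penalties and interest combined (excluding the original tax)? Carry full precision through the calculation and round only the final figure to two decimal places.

Penalty: 8 × 2% × £100,000.00 = £16,000.00 (below the 17.5% cap of £17,500.00)
Interest (15%/yr ÷ 12 = 1.25%/month): £100,000.00 × ((1 + 0.0125)^8 − 1) = £10,448.6101…
Penalties + interest = £16,000.0000 + £10,448.6101… = £26,448.61

£26,448.61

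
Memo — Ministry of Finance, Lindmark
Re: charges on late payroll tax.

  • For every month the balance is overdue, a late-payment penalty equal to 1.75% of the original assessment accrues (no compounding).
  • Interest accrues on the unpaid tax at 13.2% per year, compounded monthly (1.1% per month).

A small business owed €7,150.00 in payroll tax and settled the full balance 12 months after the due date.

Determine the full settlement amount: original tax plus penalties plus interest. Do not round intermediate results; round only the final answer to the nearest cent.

Late-payment penalty = 1.75% × €7,150.00 × 12 mo = €1,501.50
Interest: €7,150.00 × ((1 + 0.011)^12 − 1) = €7,150.00 × 0.1402862… = €1,003.0463…
Total = €7,150.00 + €1,501.5000 + €1,003.0463… = €9,654.55

€9,654.55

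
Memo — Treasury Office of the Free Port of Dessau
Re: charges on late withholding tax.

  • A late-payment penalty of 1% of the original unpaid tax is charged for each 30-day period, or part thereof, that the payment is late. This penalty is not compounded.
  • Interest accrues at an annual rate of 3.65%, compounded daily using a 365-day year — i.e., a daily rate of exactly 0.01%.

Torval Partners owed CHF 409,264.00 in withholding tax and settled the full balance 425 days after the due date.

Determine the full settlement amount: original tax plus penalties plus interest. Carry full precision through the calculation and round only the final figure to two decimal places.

Penalty periods: ⌈425/30⌉ = 15; penalty = 15 × 1% × CHF 409,264.00 = CHF 61,389.60
Interest: CHF 409,264.00 × ((1 + 0.0001)^425 − 1) = CHF 409,264.00 × 0.04341384… = CHF 17,767.7215…
Total = CHF 409,264.00 + CHF 61,389.6000 + CHF 17,767.7215… = CHF 488,421.32

CHF 488,421.32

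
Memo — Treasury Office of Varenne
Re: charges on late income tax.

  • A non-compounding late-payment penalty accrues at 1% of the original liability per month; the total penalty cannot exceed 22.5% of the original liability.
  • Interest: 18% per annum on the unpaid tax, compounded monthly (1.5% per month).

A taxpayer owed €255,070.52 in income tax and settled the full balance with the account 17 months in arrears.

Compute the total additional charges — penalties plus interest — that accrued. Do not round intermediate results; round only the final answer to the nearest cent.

Penalty: 17 × 1% × €255,070.52 = €43,361.99… (below the 22.5% cap of €57,390.87…)
Interest: €255,070.52 × ((1 + 0.015)^17 − 1) = €255,070.52 × 0.2880203… = €73,465.4956…
Penalties + interest = €43,361.9884 + €73,465.4956… = €116,827.48

€116,827.48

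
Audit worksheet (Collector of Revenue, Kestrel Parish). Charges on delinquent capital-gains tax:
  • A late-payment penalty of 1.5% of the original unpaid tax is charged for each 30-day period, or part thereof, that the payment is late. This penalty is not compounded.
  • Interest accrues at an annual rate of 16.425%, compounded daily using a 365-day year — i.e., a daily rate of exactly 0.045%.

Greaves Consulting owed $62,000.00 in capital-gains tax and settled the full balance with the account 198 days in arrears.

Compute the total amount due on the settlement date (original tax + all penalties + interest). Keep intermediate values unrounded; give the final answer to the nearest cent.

Penalty periods: ⌈198/30⌉ = 7; penalty = 7 × 1.5% × $62,000.00 = $6,510.00
Interest: $62,000.00 × ((1 + 0.00045)^198 − 1) = $62,000.00 × 0.09316806… = $5,776.4198…
Total = $62,000.00 + $6,510.0000 + $5,776.4198… = $74,286.42

$74,286.42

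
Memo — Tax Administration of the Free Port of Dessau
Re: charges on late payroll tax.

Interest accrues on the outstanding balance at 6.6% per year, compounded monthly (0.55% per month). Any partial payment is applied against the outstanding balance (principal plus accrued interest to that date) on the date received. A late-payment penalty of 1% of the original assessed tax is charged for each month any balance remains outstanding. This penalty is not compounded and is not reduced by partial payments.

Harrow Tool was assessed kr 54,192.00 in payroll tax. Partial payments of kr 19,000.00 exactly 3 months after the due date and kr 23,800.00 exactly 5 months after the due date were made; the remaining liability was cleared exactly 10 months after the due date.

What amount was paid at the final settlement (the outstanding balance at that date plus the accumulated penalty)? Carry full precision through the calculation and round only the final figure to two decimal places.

kr 18,461.20

Balance at month 3: kr 54,192.0000 × (1 + 0.0055)^3 = kr 55,091.0949…
After kr 19,000.00 payment: kr 55,091.0949… − kr 19,000.00 = kr 36,091.0949…
Balance at month 5: kr 36,091.0949… × (1 + 0.0055)^2 = kr 36,489.1887…
After kr 23,800.00 payment: kr 36,489.1887… − kr 23,800.00 = kr 12,689.1887…
Balance at month 10: kr 12,689.1887… × (1 + 0.0055)^5 = kr 13,042.0011…
Penalty: 10 × 1% × kr 54,192.00 = kr 5,419.20
Final settlement = outstanding balance + penalty = kr 13,042.0011… + kr 5,419.20 = kr 18,461.20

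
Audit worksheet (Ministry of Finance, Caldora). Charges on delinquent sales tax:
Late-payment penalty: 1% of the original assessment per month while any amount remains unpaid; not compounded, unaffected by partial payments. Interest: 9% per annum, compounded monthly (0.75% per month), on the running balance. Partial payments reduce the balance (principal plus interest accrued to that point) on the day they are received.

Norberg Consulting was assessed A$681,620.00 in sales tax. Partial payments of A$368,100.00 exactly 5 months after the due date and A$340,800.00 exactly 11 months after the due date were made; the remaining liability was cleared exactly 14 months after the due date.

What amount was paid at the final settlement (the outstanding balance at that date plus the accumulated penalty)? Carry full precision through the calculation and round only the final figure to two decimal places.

A$109,981.81

Balance at month 5: A$681,620.0000 × (1 + 0.0075)^5 = A$707,567.0476…
After A$368,100.00 payment: A$707,567.0476… − A$368,100.00 = A$339,467.0476…
Balance at month 11: A$339,467.0476… × (1 + 0.0075)^6 = A$355,032.3705…
After A$340,800.00 payment: A$355,032.3705… − A$340,800.00 = A$14,232.3705…
Balance at month 14: A$14,232.3705… × (1 + 0.0075)^3 = A$14,555.0066…
Penalty: 14 × 1% × A$681,620.00 = A$95,426.80
Final settlement = outstanding balance + penalty = A$14,555.0066… + A$95,426.80 = A$109,981.81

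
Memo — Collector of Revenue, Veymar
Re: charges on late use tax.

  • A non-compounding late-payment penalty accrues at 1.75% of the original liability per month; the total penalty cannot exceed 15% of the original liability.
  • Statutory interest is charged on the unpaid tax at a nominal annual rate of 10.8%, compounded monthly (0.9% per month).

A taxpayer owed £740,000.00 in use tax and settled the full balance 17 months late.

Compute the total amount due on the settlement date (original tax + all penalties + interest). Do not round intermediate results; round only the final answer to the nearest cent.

Penalty (uncapped): 17 × 1.75% × £740,000.00 = £220,150.00; cap = 15% × £740,000.00 = £111,000.00 → penalty = £111,000.00
Interest: £740,000.00 × ((1 + 0.009)^17 − 1) = £740,000.00 × 0.1645277… = £121,750.5034…
Total = £740,000.00 + £111,000.0000 + £121,750.5034… = £972,750.50

£972,750.50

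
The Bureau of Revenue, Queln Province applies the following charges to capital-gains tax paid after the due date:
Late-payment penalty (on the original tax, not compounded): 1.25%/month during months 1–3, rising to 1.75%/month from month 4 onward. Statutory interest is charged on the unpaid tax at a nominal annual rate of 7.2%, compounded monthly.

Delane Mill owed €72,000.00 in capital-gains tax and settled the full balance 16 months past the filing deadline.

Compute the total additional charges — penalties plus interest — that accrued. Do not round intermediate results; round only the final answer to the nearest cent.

€26,311.92

Penalty, months 1–3: 3 × 1.25% × €72,000.00 = €2,700.00
Penalty, months 4–16: 13 × 1.75% × €72,000.00 = €16,380.00
Interest (7.2%/yr ÷ 12 = 0.6%/month): €72,000.00 × ((1 + 0.006)^16 − 1) = €7,231.9214…
Penalties + interest = €19,080.0000 + €7,231.9214… = €26,311.92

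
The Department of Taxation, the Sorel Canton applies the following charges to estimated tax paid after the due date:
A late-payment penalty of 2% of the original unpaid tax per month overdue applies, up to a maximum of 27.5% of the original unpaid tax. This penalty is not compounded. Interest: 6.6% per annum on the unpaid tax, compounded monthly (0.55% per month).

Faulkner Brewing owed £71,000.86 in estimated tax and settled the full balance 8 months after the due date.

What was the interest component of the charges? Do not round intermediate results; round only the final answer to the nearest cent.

£3,184.84

Interest: £71,000.86 × ((1 + 0.0055)^8 − 1) = £71,000.86 × 0.0448564… = £3,184.8417…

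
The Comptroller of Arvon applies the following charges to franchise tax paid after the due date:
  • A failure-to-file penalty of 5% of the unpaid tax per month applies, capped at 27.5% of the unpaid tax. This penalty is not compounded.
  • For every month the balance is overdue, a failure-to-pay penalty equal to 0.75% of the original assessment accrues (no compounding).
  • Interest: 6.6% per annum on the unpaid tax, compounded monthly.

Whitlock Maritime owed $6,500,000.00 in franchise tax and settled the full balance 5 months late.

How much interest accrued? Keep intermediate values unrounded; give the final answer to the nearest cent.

Interest (6.6%/yr ÷ 12 = 0.55%/month): $6,500,000.00 × ((1 + 0.0055)^5 − 1) = $180,727.0941…

$180,727.09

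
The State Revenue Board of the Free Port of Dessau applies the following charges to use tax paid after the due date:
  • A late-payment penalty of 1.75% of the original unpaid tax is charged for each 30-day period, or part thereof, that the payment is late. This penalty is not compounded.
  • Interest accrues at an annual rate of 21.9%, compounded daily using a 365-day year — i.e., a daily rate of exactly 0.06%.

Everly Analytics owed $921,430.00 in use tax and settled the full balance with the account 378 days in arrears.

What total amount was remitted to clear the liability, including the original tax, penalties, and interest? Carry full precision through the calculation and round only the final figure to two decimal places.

Penalty periods: ⌈378/30⌉ = 13; penalty = 13 × 1.75% × $921,430.00 = $209,625.33…
Interest: $921,430.00 × ((1 + 0.0006)^378 − 1) = $921,430.00 × 0.25449360… = $234,498.0402…
Total = $921,430.00 + $209,625.3250 + $234,498.0402… = $1,365,553.37

$1,365,553.37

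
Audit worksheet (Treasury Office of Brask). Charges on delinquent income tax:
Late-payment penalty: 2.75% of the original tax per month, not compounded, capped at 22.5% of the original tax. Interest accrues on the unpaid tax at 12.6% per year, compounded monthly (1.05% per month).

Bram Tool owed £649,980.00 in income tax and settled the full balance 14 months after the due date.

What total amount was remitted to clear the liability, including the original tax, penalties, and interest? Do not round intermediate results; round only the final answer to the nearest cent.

£898,575.61

Penalty (uncapped): 14 × 2.75% × £649,980.00 = £250,242.30; cap = 22.5% × £649,980.00 = £146,245.50 → penalty = £146,245.50
Interest: £649,980.00 × ((1 + 0.0105)^14 − 1) = £649,980.00 × 0.1574666… = £102,350.1097…
Total = £649,980.00 + £146,245.5000 + £102,350.1097… = £898,575.61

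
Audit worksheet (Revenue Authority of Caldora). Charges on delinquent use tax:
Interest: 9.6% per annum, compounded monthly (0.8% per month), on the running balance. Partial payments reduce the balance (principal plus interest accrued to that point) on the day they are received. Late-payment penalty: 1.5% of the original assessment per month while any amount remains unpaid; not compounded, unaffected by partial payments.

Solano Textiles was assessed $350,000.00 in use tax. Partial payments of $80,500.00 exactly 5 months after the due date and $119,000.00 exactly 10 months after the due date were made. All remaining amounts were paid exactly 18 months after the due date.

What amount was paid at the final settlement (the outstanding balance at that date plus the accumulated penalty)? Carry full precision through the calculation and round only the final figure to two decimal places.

$282,359.34

Balance at month 5: $350,000.0000 × (1 + 0.008)^5 = $364,225.7992…
After $80,500.00 payment: $364,225.7992… − $80,500.00 = $283,725.7992…
Balance at month 10: $283,725.7992… × (1 + 0.008)^5 = $295,257.8742…
After $119,000.00 payment: $295,257.8742… − $119,000.00 = $176,257.8742…
Balance at month 18: $176,257.8742… × (1 + 0.008)^8 = $187,859.3367…
Penalty: 18 × 1.5% × $350,000.00 = $94,500.00
Final settlement = outstanding balance + penalty = $187,859.3367… + $94,500.00 = $282,359.34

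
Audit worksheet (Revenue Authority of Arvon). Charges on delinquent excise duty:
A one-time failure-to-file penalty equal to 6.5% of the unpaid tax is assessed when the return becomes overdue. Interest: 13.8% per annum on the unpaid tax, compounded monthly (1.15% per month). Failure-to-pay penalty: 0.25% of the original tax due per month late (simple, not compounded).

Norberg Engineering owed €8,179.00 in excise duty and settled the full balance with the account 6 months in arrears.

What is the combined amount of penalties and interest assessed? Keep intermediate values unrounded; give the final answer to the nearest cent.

€1,235.15

Failure-to-file penalty: 6.5% × €8,179.00 = €531.64…
Failure-to-pay penalty: 6 × 0.25% × €8,179.00 = €122.69…
Interest: €8,179.00 × ((1 + 0.0115)^6 − 1) = €8,179.00 × 0.0710144… = €580.8270…
Penalties + interest = €654.3200 + €580.8270… = €1,235.15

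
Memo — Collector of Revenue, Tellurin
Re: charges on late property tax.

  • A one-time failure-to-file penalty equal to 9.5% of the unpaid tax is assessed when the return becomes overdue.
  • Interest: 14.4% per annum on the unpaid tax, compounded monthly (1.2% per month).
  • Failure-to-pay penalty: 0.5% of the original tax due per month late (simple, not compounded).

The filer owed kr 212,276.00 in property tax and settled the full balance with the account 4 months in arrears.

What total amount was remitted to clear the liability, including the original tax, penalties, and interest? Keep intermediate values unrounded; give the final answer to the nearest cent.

Failure-to-file penalty: 9.5% × kr 212,276.00 = kr 20,166.22
Failure-to-pay penalty = 0.5% × kr 212,276.00 × 4 mo = kr 4,245.52
Interest: kr 212,276.00 × ((1 + 0.012)^4 − 1) = kr 212,276.00 × 0.0488709… = kr 10,374.1261…
Total = kr 212,276.00 + kr 24,411.7400 + kr 10,374.1261… = kr 247,061.87

kr 247,061.87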